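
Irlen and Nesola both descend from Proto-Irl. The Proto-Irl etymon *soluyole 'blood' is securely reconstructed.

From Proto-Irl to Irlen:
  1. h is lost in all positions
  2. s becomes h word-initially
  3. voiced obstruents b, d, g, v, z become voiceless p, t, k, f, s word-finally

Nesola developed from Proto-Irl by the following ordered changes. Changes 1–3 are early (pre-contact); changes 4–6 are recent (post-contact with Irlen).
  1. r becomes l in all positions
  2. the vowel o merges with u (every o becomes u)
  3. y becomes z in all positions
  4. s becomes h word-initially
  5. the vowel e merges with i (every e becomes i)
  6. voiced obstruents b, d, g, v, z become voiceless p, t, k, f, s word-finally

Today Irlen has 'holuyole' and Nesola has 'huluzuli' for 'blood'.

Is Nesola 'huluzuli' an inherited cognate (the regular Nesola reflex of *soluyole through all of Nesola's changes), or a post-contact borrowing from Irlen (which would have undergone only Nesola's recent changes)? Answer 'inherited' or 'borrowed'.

inherited

If inherited, *soluyole would pass through all of Nesola's changes:
Nesola: start from *soluyole.
  rule 1: no change — soluyole
  rule 2 (vowel merger): soluyole → suluyule
  rule 3 (unconditioned shift): suluyule → suluzule
  rule 4 (debuccalisation): suluzule → huluzule
  rule 5 (vowel merger): huluzule → huluzuli
  rule 6: no change — huluzuli
  ⇒ Nesola huluzuli
If borrowed from Irlen 'holuyole' after the early changes, it would undergo only the recent ones:
  rule 4 (debuccalisation): no change (holuyole)
  rule 5 (vowel merger): holuyole → holuyoli
  rule 6 (final devoicing): no change (holuyoli)
  ⇒ as a loan: holuyoli
Nesola 'huluzuli' matches the inherited outcome exactly, so it is an inherited cognate, not a loan.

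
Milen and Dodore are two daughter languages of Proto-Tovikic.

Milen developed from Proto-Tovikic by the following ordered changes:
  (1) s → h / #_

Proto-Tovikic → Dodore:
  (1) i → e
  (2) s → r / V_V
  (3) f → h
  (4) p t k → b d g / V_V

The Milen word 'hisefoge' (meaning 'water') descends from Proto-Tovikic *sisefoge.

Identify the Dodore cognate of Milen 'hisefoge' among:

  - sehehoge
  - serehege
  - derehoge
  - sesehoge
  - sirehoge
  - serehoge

Dodore: start from *sisefoge.
  rule 1 (vowel merger): sisefoge → sesefoge
  rule 2 (rhotacism): sesefoge → serefoge
  rule 3 (unconditioned shift): serefoge → serehoge
  rule 4: no change — serehoge
  ⇒ Dodore serehoge
Among the options, 'serehoge' alone shows every Dodore change applied in order.

serehoge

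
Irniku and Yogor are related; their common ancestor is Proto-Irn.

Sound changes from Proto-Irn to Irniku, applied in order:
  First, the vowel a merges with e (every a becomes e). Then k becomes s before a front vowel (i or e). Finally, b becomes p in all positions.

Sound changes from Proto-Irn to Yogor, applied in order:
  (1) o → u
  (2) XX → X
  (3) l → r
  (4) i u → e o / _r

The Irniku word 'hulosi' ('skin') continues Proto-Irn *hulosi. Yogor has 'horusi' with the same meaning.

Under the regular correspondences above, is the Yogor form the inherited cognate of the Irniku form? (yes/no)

yes

Derive the expected Yogor reflex of *hulosi:
Yogor: *hulosi > hulusi > hurusi > horusi  (by vowel merger, unconditioned shift, pre-rhotic lowering)
Yogor 'horusi' matches the regular reflex exactly, so the pair is cognate.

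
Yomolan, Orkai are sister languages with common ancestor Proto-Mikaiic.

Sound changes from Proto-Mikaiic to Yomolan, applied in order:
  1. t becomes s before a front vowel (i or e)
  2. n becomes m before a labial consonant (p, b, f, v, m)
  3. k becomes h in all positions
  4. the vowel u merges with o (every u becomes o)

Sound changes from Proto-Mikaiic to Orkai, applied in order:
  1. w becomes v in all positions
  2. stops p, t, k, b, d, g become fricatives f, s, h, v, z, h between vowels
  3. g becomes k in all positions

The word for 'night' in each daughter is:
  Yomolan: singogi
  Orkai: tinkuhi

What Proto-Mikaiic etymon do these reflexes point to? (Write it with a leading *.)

*tingugi

Position 5: Yomolan has o, Orkai has u. Orkai preserves u here (none of its changes turn any other segment into u), so the proto-segment is *u.
Position 4: Yomolan has g, Orkai has k. Yomolan preserves g here (none of its changes turn any other segment into g), so the proto-segment is *g.
This points to *tingugi. Verify forward in each daughter:
Yomolan: *tingugi
  tingugi → singugi   [palatalisation]
  singugi (rule 2 does not apply)
  singugi (rule 3 does not apply)
  singugi → singogi   [vowel merger]
  giving Yomolan singogi.
Orkai: start from *tingugi.
  rule 1: no change — tingugi
  rule 2 (intervocalic lenition): tingugi → tinguhi
  rule 3 (unconditioned shift): tinguhi → tinkuhi
  ⇒ Orkai tinkuhi
*tingugi is the unique common source.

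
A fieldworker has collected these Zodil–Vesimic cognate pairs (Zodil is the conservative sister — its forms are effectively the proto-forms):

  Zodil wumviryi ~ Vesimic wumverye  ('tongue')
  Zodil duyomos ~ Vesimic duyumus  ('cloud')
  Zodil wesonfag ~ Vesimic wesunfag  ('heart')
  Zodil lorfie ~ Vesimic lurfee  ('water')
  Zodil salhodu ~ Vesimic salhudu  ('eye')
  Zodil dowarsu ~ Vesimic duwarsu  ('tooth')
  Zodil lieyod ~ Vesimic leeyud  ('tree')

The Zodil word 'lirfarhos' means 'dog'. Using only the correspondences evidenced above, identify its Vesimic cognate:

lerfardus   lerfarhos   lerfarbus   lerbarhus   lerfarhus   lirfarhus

wumviryi ~ wumverye — Zodil i corresponds to Vesimic e after a consonant, before r.
duyomos ~ duyumus, salhodu ~ salhudu — Zodil o corresponds to Vesimic u after a consonant, before a consonant other than r, m, n, p, b, f, v.
Applying these to Zodil 'lirfarhos':
  lirfarhos → lerfarhos   (i→e after a consonant, before r)
  lerfarhos → lerfarhus   (o→u after a consonant, before a consonant other than r, m, n, p, b, f, v)
So the Vesimic cognate is 'lerfarhus'.

lerfarhus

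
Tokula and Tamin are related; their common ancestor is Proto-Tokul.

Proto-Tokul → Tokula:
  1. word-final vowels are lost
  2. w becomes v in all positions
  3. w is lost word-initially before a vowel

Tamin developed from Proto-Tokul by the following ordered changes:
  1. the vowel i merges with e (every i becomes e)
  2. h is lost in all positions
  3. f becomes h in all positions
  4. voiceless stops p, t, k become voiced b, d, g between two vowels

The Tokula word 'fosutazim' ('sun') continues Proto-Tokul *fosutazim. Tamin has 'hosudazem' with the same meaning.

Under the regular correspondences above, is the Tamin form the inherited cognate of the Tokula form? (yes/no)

Derive the expected Tamin reflex of *fosutazim:
Tamin: start from *fosutazim.
  rule 1 (vowel merger): fosutazim → fosutazem
  rule 2: no change — fosutazem
  rule 3 (unconditioned shift): fosutazem → hosutazem
  rule 4 (intervocalic voicing): hosutazem → hosudazem
  ⇒ Tamin hosudazem
Tamin 'hosudazem' matches the regular reflex exactly, so the pair is cognate.

yes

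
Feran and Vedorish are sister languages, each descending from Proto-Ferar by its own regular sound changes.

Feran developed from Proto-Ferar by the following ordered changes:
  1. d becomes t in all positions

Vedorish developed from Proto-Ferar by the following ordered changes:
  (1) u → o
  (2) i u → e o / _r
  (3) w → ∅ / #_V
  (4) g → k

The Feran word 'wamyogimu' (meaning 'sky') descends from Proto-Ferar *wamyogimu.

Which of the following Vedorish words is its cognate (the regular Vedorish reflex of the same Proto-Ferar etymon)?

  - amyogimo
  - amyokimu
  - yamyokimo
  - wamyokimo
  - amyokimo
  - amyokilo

amyokimo

Vedorish: start from *wamyogimu.
  rule 1 (vowel merger): wamyogimu → wamyogimo
  rule 2: no change — wamyogimo
  rule 3 (glide loss): wamyogimo → amyogimo
  rule 4 (unconditioned shift): amyogimo → amyokimo
  ⇒ Vedorish amyokimo
The other candidates each miss or misapply at least one Vedorish change.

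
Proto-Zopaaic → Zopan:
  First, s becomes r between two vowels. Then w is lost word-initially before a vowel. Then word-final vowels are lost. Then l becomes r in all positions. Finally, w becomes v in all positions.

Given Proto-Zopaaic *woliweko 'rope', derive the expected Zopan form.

orivek

Zopan: *woliweko
  woliweko (rule 1 does not apply)
  woliweko → oliweko   [glide loss]
  oliweko → oliwek   [apocope]
  oliwek → oriwek   [unconditioned shift]
  oriwek → orivek   [unconditioned shift]
  giving Zopan orivek.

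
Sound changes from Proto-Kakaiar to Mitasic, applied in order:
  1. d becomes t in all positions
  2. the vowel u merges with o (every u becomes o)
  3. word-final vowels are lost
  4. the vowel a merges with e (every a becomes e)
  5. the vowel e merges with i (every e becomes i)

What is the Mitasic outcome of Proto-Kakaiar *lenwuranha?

linworinh

Mitasic: *lenwuranha > lenworanha > lenworanh > lenworenh > linworinh  (by vowel merger, apocope, vowel merger, vowel merger)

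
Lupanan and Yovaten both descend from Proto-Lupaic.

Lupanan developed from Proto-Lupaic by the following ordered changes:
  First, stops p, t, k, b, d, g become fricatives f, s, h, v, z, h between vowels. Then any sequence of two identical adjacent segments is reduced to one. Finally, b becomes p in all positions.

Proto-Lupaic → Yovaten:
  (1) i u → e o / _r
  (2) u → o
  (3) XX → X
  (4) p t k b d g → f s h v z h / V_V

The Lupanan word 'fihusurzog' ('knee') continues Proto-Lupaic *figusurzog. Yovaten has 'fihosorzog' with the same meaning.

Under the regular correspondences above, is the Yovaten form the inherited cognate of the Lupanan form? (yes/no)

Derive the expected Yovaten reflex of *figusurzog:
Yovaten: *figusurzog
  figusurzog → figusorzog   [pre-rhotic lowering]
  figusorzog → figosorzog   [vowel merger]
  figosorzog (rule 3 does not apply)
  figosorzog → fihosorzog   [intervocalic lenition]
  giving Yovaten fihosorzog.
Yovaten 'fihosorzog' matches the regular reflex exactly, so the pair is cognate.

yes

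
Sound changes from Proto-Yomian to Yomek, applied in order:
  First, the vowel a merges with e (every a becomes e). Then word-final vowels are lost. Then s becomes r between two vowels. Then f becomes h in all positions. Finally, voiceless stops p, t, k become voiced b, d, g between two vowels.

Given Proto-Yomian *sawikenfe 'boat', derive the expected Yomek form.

sewigenh

Yomek: *sawikenfe > sewikenfe > sewikenf > sewikenh > sewigenh  (by vowel merger, apocope, unconditioned shift, intervocalic voicing)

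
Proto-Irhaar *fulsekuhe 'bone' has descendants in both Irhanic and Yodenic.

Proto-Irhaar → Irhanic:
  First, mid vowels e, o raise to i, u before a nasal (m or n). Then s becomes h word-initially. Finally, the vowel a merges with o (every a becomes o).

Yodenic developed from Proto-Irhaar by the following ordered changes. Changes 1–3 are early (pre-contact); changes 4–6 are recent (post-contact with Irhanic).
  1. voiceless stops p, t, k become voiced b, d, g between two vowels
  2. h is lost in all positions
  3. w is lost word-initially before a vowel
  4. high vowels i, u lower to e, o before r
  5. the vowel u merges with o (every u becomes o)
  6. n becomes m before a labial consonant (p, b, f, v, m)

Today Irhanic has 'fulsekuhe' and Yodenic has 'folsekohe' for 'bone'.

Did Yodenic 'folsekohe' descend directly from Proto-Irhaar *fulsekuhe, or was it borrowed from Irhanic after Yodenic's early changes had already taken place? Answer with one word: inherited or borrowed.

If inherited, *fulsekuhe would pass through all of Yodenic's changes:
Yodenic: start from *fulsekuhe.
  rule 1 (intervocalic voicing): fulsekuhe → fulseguhe
  rule 2 (h-loss): fulseguhe → fulsegue
  rule 3: no change — fulsegue
  rule 4: no change — fulsegue
  rule 5 (vowel merger): fulsegue → folsegoe
  rule 6: no change — folsegoe
  ⇒ Yodenic folsegoe
If borrowed from Irhanic 'fulsekuhe' after the early changes, it would undergo only the recent ones:
  rule 4 (pre-rhotic lowering): no change (fulsekuhe)
  rule 5 (vowel merger): fulsekuhe → folsekohe
  rule 6 (nasal place assimilation): no change (folsekohe)
  ⇒ as a loan: folsekohe
Yodenic 'folsekohe' matches the loan outcome 'folsekohe', not the inherited 'folsegoe' — it skipped the early Yodenic changes, so it was borrowed from Irhanic.

borrowed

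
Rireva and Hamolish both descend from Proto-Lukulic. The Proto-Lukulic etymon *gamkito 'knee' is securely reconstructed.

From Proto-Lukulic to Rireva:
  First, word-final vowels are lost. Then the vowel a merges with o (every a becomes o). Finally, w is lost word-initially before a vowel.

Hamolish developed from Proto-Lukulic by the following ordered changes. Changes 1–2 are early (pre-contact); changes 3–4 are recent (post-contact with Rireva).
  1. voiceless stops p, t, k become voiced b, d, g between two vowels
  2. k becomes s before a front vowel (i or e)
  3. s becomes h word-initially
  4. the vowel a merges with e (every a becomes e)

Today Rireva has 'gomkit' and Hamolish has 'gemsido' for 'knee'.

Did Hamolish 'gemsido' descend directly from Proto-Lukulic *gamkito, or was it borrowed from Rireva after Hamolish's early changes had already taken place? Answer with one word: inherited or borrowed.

inherited

If inherited, *gamkito would pass through all of Hamolish's changes:
Hamolish: start from *gamkito.
  rule 1 (intervocalic voicing): gamkito → gamkido
  rule 2 (palatalisation): gamkido → gamsido
  rule 3: no change — gamsido
  rule 4 (vowel merger): gamsido → gemsido
  ⇒ Hamolish gemsido
If borrowed from Rireva 'gomkit' after the early changes, it would undergo only the recent ones:
  rule 3 (debuccalisation): no change (gomkit)
  rule 4 (vowel merger): no change (gomkit)
  ⇒ as a loan: gomkit
Hamolish 'gemsido' matches the inherited outcome exactly, so it is an inherited cognate, not a loan.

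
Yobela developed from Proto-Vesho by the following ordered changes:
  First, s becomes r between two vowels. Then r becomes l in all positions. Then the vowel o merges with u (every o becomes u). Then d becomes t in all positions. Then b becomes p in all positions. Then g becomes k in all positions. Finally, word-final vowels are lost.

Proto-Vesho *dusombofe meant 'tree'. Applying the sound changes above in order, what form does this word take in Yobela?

tulumpuf

Yobela: start from *dusombofe.
  rule 1 (rhotacism): dusombofe → durombofe
  rule 2 (unconditioned shift): durombofe → dulombofe
  rule 3 (vowel merger): dulombofe → dulumbufe
  rule 4 (unconditioned shift): dulumbufe → tulumbufe
  rule 5 (unconditioned shift): tulumbufe → tulumpufe
  rule 6: no change — tulumpufe
  rule 7 (apocope): tulumpufe → tulumpuf
  ⇒ Yobela tulumpuf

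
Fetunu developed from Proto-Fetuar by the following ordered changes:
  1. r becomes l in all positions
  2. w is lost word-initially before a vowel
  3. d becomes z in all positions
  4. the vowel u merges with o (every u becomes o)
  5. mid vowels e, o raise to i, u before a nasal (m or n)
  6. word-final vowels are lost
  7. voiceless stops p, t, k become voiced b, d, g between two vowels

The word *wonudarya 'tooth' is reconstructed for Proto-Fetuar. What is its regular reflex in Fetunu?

unozaly

Fetunu: start from *wonudarya.
  rule 1 (unconditioned shift): wonudarya → wonudalya
  rule 2 (glide loss): wonudalya → onudalya
  rule 3 (unconditioned shift): onudalya → onuzalya
  rule 4 (vowel merger): onuzalya → onozalya
  rule 5 (pre-nasal raising): onozalya → unozalya
  rule 6 (apocope): unozalya → unozaly
  rule 7: no change — unozaly
  ⇒ Fetunu unozaly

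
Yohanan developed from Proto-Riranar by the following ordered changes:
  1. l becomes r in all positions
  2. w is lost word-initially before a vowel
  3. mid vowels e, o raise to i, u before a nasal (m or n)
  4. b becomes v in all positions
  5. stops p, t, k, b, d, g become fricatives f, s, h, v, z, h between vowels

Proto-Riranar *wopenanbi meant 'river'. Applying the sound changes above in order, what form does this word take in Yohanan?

ofinanvi

Yohanan: start from *wopenanbi.
  rule 1: no change — wopenanbi
  rule 2 (glide loss): wopenanbi → openanbi
  rule 3 (pre-nasal raising): openanbi → opinanbi
  rule 4 (unconditioned shift): opinanbi → opinanvi
  rule 5 (intervocalic lenition): opinanvi → ofinanvi
  ⇒ Yohanan ofinanvi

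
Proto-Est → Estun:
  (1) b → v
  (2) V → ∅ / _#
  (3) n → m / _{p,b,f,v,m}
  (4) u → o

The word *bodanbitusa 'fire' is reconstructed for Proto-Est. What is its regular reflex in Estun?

vodamvitos

Estun: *bodanbitusa
  bodanbitusa → vodanvitusa   [unconditioned shift]
  vodanvitusa → vodanvitus   [apocope]
  vodanvitus → vodamvitus   [nasal place assimilation]
  vodamvitus → vodamvitos   [vowel merger]
  giving Estun vodamvitos.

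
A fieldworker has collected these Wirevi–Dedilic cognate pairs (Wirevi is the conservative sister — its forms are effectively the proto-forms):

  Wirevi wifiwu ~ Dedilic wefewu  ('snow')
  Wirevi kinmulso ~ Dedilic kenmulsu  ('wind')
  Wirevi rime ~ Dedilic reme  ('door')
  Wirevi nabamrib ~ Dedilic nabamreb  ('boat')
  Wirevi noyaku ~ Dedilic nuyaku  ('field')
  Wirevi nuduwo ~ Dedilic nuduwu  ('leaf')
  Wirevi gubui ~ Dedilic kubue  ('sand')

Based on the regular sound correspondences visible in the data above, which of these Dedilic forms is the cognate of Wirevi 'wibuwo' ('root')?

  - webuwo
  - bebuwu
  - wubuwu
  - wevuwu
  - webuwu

nabamrib ~ nabamreb — Wirevi i corresponds to Dedilic e after a consonant, before a labial obstruent.
kinmulso ~ kenmulsu, nuduwo ~ nuduwu — Wirevi o corresponds to Dedilic u word-finally.
Applying these to Wirevi 'wibuwo':
  wibuwo → webuwo   (i→e after a consonant, before a labial obstruent)
  webuwo → webuwu   (o→u word-finally)
So the Dedilic cognate is 'webuwu'.

webuwu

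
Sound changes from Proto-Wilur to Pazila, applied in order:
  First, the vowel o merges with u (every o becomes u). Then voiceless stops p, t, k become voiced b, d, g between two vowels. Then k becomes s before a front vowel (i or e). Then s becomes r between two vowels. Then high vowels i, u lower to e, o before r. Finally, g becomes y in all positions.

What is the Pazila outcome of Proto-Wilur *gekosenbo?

Pazila: start from *gekosenbo.
  rule 1 (vowel merger): gekosenbo → gekusenbu
  rule 2 (intervocalic voicing): gekusenbu → gegusenbu
  rule 3: no change — gegusenbu
  rule 4 (rhotacism): gegusenbu → gegurenbu
  rule 5 (pre-rhotic lowering): gegurenbu → gegorenbu
  rule 6 (unconditioned shift): gegorenbu → yeyorenbu
  ⇒ Pazila yeyorenbu

yeyorenbu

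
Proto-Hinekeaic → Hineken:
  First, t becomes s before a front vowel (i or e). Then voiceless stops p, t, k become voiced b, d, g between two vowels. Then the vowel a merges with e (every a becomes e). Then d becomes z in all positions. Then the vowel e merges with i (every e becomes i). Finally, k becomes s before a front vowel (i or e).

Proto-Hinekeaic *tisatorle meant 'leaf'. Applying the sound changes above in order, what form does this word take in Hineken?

sisizorli

Hineken: *tisatorle
  tisatorle → sisatorle   [palatalisation]
  sisatorle → sisadorle   [intervocalic voicing]
  sisadorle → sisedorle   [vowel merger]
  sisedorle → sisezorle   [unconditioned shift]
  sisezorle → sisizorli   [vowel merger]
  sisizorli (rule 6 does not apply)
  giving Hineken sisizorli.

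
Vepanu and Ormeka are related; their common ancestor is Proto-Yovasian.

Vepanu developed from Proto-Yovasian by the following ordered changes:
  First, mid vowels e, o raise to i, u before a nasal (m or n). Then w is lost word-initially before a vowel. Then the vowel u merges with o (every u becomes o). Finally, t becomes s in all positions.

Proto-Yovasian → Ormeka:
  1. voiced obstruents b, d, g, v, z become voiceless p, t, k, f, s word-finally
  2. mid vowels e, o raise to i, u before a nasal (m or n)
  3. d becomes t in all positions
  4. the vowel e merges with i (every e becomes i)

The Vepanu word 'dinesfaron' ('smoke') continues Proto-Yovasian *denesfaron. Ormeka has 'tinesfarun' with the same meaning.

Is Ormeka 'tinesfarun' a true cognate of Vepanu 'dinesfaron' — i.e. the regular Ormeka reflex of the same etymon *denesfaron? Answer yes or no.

Derive the expected Ormeka reflex of *denesfaron:
Ormeka: *denesfaron > dinesfarun > tinesfarun > tinisfarun  (by pre-nasal raising, unconditioned shift, vowel merger)
The regular Ormeka reflex would be 'tinisfarun', but the attested form is 'tinesfarun'. The correspondence is irregular, so they are not cognates (the Ormeka form has a different source).

no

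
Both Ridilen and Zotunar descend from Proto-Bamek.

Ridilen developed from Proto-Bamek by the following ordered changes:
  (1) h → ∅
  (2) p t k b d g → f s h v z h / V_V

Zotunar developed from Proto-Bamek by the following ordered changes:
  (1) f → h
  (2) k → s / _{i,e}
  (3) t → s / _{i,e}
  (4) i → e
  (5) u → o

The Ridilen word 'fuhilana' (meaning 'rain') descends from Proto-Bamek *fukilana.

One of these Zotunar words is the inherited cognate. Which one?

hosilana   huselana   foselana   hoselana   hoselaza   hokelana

hoselana

Zotunar: *fukilana > hukilana > husilana > huselana > hoselana  (by unconditioned shift, palatalisation, vowel merger, vowel merger)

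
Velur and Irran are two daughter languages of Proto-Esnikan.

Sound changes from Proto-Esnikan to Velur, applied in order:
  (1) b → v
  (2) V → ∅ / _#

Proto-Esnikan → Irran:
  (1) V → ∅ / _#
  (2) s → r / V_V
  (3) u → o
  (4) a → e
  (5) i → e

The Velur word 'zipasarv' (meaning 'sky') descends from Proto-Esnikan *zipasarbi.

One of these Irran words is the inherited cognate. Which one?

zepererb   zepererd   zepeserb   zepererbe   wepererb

zepererb

Irran: *zipasarbi > zipasarb > zipararb > zipererb > zepererb  (by apocope, rhotacism, vowel merger, vowel merger)
The other candidates each miss or misapply at least one Irran change.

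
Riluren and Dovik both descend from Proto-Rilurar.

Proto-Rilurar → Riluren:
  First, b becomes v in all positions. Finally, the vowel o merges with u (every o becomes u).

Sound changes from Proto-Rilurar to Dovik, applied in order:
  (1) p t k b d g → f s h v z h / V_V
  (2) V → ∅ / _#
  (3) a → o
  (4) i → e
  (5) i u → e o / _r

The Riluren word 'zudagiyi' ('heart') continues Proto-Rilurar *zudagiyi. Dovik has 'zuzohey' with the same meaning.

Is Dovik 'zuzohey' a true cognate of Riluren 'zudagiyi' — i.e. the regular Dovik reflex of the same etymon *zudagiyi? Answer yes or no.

Derive the expected Dovik reflex of *zudagiyi:
Dovik: start from *zudagiyi.
  rule 1 (intervocalic lenition): zudagiyi → zuzahiyi
  rule 2 (apocope): zuzahiyi → zuzahiy
  rule 3 (vowel merger): zuzahiy → zuzohiy
  rule 4 (vowel merger): zuzohiy → zuzohey
  rule 5: no change — zuzohey
  ⇒ Dovik zuzohey
Dovik 'zuzohey' matches the regular reflex exactly, so the pair is cognate.

yes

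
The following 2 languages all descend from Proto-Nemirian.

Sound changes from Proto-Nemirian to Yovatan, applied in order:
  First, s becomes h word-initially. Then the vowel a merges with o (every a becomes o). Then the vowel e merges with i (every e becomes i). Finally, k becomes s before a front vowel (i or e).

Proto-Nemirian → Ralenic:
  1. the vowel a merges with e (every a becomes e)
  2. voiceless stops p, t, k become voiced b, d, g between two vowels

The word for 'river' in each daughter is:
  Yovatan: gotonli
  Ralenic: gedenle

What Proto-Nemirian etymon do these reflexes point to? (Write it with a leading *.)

*gatanle

Position 2: Yovatan has o, Ralenic has e. Taking the neighbouring segments as reconstructed: Yovatan o could go back to *a or *o; Ralenic e could go back to *a or *e — the one source consistent with every daughter is *a.
Position 3: Yovatan has t, Ralenic has d. Yovatan preserves t here (none of its changes turn any other segment into t), so the proto-segment is *t.
Continuing position by position gives *gatanle; check it forward:
Yovatan: *gatanle
  gatanle (rule 1 does not apply)
  gatanle → gotonle   [vowel merger]
  gotonle → gotonli   [vowel merger]
  gotonli (rule 4 does not apply)
  giving Yovatan gotonli.
Ralenic: *gatanle
  gatanle → getenle   [vowel merger]
  getenle → gedenle   [intervocalic voicing]
  giving Ralenic gedenle.
No other proto-form is consistent with every reflex, so the reconstruction is *gatanle.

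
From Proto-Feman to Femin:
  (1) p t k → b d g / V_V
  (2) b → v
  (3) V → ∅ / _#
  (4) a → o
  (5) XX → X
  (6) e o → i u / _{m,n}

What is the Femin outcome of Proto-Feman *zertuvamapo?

Femin: start from *zertuvamapo.
  rule 1 (intervocalic voicing): zertuvamapo → zertuvamabo
  rule 2 (unconditioned shift): zertuvamabo → zertuvamavo
  rule 3 (apocope): zertuvamavo → zertuvamav
  rule 4 (vowel merger): zertuvamav → zertuvomov
  rule 5: no change — zertuvomov
  rule 6 (pre-nasal raising): zertuvomov → zertuvumov
  ⇒ Femin zertuvumov

zertuvumov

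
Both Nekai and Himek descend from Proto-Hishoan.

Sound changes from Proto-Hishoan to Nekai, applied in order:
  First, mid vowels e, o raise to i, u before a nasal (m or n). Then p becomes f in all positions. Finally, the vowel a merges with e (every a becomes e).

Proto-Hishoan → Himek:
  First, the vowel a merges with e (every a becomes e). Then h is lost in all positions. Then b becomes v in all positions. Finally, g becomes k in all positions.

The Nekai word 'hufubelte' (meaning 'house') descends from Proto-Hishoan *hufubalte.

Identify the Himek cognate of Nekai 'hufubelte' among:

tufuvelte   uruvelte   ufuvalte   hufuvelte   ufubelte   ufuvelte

Himek: start from *hufubalte.
  rule 1 (vowel merger): hufubalte → hufubelte
  rule 2 (h-loss): hufubelte → ufubelte
  rule 3 (unconditioned shift): ufubelte → ufuvelte
  rule 4: no change — ufuvelte
  ⇒ Himek ufuvelte
The other candidates each miss or misapply at least one Himek change.

ufuvelte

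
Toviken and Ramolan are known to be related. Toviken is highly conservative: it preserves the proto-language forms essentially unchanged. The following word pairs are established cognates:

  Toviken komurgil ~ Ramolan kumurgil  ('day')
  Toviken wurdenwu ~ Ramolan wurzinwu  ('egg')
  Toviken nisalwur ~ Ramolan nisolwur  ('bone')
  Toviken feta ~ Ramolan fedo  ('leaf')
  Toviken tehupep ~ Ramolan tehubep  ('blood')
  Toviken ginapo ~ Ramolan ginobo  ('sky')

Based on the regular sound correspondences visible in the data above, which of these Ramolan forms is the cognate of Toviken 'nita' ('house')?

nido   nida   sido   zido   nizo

nido

feta ~ fedo — Toviken t corresponds to Ramolan d between vowels (before a back vowel).
feta ~ fedo — Toviken a corresponds to Ramolan o word-finally.
Applying these to Toviken 'nita':
  nita → nida   (t→d between vowels (before a back vowel))
  nida → nido   (a→o word-finally)
So the Ramolan cognate is 'nido'.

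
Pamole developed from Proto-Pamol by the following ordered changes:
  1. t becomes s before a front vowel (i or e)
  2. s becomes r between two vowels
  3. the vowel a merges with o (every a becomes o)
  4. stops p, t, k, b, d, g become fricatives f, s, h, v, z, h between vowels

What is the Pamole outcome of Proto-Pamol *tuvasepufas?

Pamole: *tuvasepufas > tuvarepufas > tuvorepufos > tuvorefufos  (by rhotacism, vowel merger, intervocalic lenition)

tuvorefufos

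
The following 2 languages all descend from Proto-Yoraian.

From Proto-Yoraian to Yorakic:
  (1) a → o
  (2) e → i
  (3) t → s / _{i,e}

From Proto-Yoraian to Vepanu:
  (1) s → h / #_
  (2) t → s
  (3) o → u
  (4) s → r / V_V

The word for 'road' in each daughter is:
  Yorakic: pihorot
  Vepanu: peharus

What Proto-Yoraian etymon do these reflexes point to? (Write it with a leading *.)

*peharot

Position 2: Yorakic has i, Vepanu has e. Vepanu preserves e here (none of its changes turn any other segment into e), so the proto-segment is *e.
Position 6: Yorakic has o, Vepanu has u. Taking the neighbouring segments as reconstructed: Yorakic o could go back to *a or *o; Vepanu u could go back to *o or *u — the one source consistent with every daughter is *o.
Position 4: Yorakic has o, Vepanu has a. Vepanu preserves a here (none of its changes turn any other segment into a), so the proto-segment is *a.
This points to *peharot. Verify forward in each daughter:
Yorakic: *peharot
  peharot → pehorot   [vowel merger]
  pehorot → pihorot   [vowel merger]
  pihorot (rule 3 does not apply)
  giving Yorakic pihorot.
Vepanu: start from *peharot.
  rule 1: no change — peharot
  rule 2 (unconditioned shift): peharot → peharos
  rule 3 (vowel merger): peharos → peharus
  rule 4: no change — peharus
  ⇒ Vepanu peharus
No other proto-form is consistent with every reflex, so the reconstruction is *peharot.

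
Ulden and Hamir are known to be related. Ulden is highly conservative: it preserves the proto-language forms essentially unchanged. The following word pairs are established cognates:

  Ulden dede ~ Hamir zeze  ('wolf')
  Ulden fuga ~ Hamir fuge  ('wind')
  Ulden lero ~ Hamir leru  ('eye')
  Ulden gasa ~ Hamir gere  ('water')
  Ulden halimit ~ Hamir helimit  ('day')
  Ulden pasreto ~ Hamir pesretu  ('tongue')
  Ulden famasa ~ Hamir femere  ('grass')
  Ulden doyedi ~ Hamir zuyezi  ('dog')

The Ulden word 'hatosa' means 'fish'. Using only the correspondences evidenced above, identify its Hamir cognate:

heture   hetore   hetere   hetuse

gasa ~ gere, halimit ~ helimit — Ulden a corresponds to Hamir e after a consonant, before a consonant other than r, m, n, p, b, f, v.
doyedi ~ zuyezi — Ulden o corresponds to Hamir u after a consonant, before a consonant other than r, m, n, p, b, f, v.
gasa ~ gere, famasa ~ femere — Ulden s corresponds to Hamir r between vowels (before a back vowel).
fuga ~ fuge, gasa ~ gere — Ulden a corresponds to Hamir e word-finally.
Applying these to Ulden 'hatosa':
  hatosa → hetosa   (a→e after a consonant, before a consonant other than r, m, n, p, b, f, v)
  hetosa → hetusa   (o→u after a consonant, before a consonant other than r, m, n, p, b, f, v)
  hetusa → hetura   (s→r between vowels (before a back vowel))
  hetura → heture   (a→e word-finally)
So the Hamir cognate is 'heture'.

heture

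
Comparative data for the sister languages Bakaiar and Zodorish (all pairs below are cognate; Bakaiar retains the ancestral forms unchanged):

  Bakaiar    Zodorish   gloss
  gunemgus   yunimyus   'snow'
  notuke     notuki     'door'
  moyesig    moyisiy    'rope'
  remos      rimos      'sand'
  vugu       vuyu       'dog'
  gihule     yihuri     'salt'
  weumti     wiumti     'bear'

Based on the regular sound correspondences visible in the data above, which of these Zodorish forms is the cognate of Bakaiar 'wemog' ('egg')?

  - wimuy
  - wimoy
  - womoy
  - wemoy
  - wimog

wimoy

gunemgus ~ yunimyus, remos ~ rimos — Bakaiar e corresponds to Zodorish i after a consonant, before a nasal.
moyesig ~ moyisiy — Bakaiar g corresponds to Zodorish y word-finally.
Applying these to Bakaiar 'wemog':
  wemog → wimog   (e→i after a consonant, before a nasal)
  wimog → wimoy   (g→y word-finally)
So the Zodorish cognate is 'wimoy'.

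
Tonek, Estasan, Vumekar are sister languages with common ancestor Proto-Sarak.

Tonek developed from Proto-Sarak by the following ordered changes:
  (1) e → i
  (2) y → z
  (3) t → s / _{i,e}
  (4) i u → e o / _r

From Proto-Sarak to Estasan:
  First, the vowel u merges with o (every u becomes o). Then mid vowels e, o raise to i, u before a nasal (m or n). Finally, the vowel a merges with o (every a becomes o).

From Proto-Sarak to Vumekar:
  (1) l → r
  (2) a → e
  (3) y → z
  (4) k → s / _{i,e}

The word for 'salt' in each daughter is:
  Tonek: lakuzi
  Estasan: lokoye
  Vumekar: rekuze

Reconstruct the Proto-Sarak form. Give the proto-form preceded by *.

Position 1: Tonek has l, Estasan has l, Vumekar has r. Tonek preserves l here (none of its changes turn any other segment into l), so the proto-segment is *l.
Position 2: Tonek has a, Estasan has o, Vumekar has e. Tonek preserves a here (none of its changes turn any other segment into a), so the proto-segment is *a.
Position 4: Tonek has u, Estasan has o, Vumekar has u. Tonek preserves u here (none of its changes turn any other segment into u), so the proto-segment is *u.
Verify the candidate proto-form against each daughter:
Tonek: *lakuye > lakuyi > lakuzi  (by vowel merger, unconditioned shift)
Estasan: *lakuye > lakoye > lokoye  (by vowel merger, vowel merger)
Vumekar: start from *lakuye.
  rule 1 (unconditioned shift): lakuye → rakuye
  rule 2 (vowel merger): rakuye → rekuye
  rule 3 (unconditioned shift): rekuye → rekuze
  rule 4: no change — rekuze
  ⇒ Vumekar rekuze
No other proto-form is consistent with every reflex, so the reconstruction is *lakuye.

*lakuye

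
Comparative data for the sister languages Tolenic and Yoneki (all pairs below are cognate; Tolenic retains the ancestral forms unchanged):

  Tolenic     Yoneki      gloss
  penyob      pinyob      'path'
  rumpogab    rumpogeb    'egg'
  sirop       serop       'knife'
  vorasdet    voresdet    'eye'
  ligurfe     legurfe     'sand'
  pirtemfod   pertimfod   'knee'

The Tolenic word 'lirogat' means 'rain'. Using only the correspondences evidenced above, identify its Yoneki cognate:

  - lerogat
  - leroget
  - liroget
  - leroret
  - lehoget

leroget

sirop ~ serop, pirtemfod ~ pertimfod — Tolenic i corresponds to Yoneki e after a consonant, before r.
vorasdet ~ voresdet — Tolenic a corresponds to Yoneki e after a consonant, before a consonant other than r, m, n, p, b, f, v.
Applying these to Tolenic 'lirogat':
  lirogat → lerogat   (i→e after a consonant, before r)
  lerogat → leroget   (a→e after a consonant, before a consonant other than r, m, n, p, b, f, v)
So the Yoneki cognate is 'leroget'.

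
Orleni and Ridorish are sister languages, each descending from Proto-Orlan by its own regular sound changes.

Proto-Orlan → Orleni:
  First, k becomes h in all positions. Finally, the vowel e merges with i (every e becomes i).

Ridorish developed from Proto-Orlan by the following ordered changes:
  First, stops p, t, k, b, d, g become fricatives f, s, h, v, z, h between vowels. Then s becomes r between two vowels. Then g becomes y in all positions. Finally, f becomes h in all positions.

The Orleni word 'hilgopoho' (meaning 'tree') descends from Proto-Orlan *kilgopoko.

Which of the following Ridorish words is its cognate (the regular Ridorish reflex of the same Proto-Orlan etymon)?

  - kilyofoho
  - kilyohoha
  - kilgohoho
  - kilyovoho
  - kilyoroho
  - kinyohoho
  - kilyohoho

Ridorish: *kilgopoko > kilgofoho > kilyofoho > kilyohoho  (by intervocalic lenition, unconditioned shift, unconditioned shift)
Among the options, 'kilyohoho' alone shows every Ridorish change applied in order.

kilyohoho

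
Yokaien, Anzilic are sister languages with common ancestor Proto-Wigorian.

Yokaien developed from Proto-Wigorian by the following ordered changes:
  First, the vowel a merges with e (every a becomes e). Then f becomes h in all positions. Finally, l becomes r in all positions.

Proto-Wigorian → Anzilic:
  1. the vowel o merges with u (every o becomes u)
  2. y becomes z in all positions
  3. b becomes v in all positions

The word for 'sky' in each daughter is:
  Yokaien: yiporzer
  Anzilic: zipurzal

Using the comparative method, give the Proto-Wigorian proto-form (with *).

*yiporzal

Position 1: Yokaien has y, Anzilic has z. Yokaien preserves y here (none of its changes turn any other segment into y), so the proto-segment is *y.
Position 8: Yokaien has r, Anzilic has l. Anzilic preserves l here (none of its changes turn any other segment into l), so the proto-segment is *l.
This points to *yiporzal. Verify forward in each daughter:
Yokaien: start from *yiporzal.
  rule 1 (vowel merger): yiporzal → yiporzel
  rule 2: no change — yiporzel
  rule 3 (unconditioned shift): yiporzel → yiporzer
  ⇒ Yokaien yiporzer
Anzilic: *yiporzal > yipurzal > zipurzal  (by vowel merger, unconditioned shift)
*yiporzal is the unique common source.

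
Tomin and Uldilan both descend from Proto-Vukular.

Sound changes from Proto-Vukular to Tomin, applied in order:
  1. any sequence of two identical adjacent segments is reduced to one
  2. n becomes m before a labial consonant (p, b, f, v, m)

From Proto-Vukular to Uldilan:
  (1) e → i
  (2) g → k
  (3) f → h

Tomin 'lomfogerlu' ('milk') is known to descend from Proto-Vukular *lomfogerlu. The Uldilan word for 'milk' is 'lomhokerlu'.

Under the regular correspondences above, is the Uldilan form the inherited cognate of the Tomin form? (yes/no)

no

Derive the expected Uldilan reflex of *lomfogerlu:
Uldilan: *lomfogerlu
  lomfogerlu → lomfogirlu   [vowel merger]
  lomfogirlu → lomfokirlu   [unconditioned shift]
  lomfokirlu → lomhokirlu   [unconditioned shift]
  giving Uldilan lomhokirlu.
The regular Uldilan reflex would be 'lomhokirlu', but the attested form is 'lomhokerlu'. The correspondence is irregular, so they are not cognates (the Uldilan form has a different source).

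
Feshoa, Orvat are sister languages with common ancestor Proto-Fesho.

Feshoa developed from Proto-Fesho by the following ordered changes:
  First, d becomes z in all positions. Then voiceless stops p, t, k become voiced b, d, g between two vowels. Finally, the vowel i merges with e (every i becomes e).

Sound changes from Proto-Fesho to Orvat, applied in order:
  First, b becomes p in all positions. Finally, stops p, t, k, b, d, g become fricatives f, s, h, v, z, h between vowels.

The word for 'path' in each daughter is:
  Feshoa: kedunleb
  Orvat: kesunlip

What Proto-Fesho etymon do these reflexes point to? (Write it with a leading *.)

*ketunlib

Position 7: Feshoa has e, Orvat has i. Orvat preserves i here (none of its changes turn any other segment into i), so the proto-segment is *i.
Position 8: Feshoa has b, Orvat has p. Taking the neighbouring segments as reconstructed: Feshoa b can only go back to *b; Orvat p could go back to *p or *b — the one source consistent with every daughter is *b.
Position 3: Feshoa has d, Orvat has s. In Feshoa, d can only continue *t, so the proto-segment is *t.
Continuing position by position gives *ketunlib; check it forward:
Feshoa: *ketunlib > kedunlib > kedunleb  (by intervocalic voicing, vowel merger)
Orvat: *ketunlib > ketunlip > kesunlip  (by unconditioned shift, intervocalic lenition)
*ketunlib is the unique common source.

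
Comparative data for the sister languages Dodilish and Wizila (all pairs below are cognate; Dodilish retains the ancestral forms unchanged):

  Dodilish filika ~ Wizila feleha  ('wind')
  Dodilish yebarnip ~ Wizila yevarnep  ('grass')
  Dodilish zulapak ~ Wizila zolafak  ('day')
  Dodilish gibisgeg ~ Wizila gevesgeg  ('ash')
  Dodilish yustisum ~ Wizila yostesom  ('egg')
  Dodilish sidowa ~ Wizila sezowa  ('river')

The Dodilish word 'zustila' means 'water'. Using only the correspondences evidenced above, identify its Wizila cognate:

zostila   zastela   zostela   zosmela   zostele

zostela

zulapak ~ zolafak, yustisum ~ yostesom — Dodilish u corresponds to Wizila o after a consonant, before a consonant other than r, m, n, p, b, f, v.
filika ~ feleha, gibisgeg ~ gevesgeg — Dodilish i corresponds to Wizila e after a consonant, before a consonant other than r, m, n, p, b, f, v.
Applying these to Dodilish 'zustila':
  zustila → zostila   (u→o after a consonant, before a consonant other than r, m, n, p, b, f, v)
  zostila → zostela   (i→e after a consonant, before a consonant other than r, m, n, p, b, f, v)
So the Wizila cognate is 'zostela'.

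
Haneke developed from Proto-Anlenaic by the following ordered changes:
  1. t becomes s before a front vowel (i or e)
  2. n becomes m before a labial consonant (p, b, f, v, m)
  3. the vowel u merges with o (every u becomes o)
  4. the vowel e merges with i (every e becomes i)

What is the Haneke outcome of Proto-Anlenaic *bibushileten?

Haneke: *bibushileten
  bibushileten → bibushilesen   [palatalisation]
  bibushilesen (rule 2 does not apply)
  bibushilesen → biboshilesen   [vowel merger]
  biboshilesen → biboshilisin   [vowel merger]
  giving Haneke biboshilisin.

biboshilisin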